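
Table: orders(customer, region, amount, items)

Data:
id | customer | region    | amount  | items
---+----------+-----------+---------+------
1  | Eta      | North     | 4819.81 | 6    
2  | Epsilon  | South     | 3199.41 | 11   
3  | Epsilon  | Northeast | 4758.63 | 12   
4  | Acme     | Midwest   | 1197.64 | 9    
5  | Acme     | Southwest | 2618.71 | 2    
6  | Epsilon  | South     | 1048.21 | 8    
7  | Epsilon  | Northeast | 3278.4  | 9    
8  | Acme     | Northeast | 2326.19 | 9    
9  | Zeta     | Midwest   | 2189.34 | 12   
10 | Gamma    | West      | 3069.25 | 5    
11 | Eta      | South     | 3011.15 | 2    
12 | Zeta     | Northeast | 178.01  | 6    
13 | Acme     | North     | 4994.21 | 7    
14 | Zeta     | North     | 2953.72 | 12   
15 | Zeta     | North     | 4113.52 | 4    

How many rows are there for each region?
SELECT region, COUNT(*) as count
FROM orders
GROUP BY region

Result:
  Midwest: 2
  North: 4
  Northeast: 4
  South: 3
  Southwest: 1
  West: 1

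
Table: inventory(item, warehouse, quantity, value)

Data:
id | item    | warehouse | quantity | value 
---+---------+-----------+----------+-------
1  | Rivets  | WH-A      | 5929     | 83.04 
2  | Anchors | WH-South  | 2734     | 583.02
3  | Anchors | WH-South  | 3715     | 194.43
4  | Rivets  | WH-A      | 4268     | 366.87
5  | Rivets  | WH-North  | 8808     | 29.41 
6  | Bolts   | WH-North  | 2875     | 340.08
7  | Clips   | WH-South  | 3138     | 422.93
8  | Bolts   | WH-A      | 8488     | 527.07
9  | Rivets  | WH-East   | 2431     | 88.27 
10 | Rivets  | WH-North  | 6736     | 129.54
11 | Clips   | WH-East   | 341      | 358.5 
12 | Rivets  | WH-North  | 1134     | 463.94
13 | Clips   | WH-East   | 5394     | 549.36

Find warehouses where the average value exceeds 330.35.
SELECT warehouse, AVG(value)
FROM inventory
GROUP BY warehouse
HAVING AVG(value) > 330.35

Result:
  WH-East: avg=332.04
  WH-South: avg=400.13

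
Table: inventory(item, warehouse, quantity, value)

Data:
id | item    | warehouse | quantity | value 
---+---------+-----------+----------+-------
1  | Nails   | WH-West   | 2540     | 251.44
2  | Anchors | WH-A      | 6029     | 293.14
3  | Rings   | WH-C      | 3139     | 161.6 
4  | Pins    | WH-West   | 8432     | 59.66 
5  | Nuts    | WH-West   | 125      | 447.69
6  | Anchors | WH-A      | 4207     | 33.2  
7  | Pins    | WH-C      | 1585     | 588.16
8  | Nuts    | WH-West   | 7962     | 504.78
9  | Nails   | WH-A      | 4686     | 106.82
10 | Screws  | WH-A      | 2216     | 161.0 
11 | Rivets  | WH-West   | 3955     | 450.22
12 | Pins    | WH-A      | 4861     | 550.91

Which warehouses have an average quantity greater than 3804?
SELECT warehouse, AVG(quantity)
FROM inventory
GROUP BY warehouse
HAVING AVG(quantity) > 3804

Result:
  WH-A: avg=4399.80
  WH-West: avg=4602.80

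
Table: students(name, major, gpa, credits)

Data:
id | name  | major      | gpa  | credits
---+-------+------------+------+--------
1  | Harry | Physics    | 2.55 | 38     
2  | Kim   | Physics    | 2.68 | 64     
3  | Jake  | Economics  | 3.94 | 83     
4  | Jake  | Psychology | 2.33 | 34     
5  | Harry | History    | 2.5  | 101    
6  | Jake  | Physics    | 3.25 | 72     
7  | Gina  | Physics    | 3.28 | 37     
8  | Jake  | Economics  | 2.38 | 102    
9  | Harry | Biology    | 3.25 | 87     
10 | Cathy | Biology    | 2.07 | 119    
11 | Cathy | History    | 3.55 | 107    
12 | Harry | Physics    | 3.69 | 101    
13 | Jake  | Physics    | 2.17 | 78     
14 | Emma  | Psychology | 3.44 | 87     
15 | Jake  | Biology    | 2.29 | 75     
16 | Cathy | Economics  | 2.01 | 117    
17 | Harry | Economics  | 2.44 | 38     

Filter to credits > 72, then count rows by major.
SELECT major, COUNT(*)
FROM students
WHERE credits > 72
GROUP BY major

Note: WHERE filters rows before grouping.

Result:
  Biology: 3
  Economics: 3
  History: 2
  Physics: 2
  Psychology: 1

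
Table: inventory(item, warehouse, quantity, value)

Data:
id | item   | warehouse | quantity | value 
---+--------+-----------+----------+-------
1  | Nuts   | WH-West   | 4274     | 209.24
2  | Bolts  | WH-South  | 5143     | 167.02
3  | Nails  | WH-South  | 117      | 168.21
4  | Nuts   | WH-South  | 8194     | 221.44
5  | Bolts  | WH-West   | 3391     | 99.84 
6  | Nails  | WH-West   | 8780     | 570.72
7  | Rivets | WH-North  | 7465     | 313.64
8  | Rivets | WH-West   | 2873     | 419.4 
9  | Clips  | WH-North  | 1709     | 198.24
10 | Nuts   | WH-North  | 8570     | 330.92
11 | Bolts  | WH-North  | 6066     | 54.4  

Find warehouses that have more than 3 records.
SELECT warehouse, COUNT(*) as cnt
FROM inventory
GROUP BY warehouse
HAVING COUNT(*) > 3

Result:
  WH-North: 4
  WH-West: 4

Note: HAVING filters groups after aggregation, WHERE filters rows before.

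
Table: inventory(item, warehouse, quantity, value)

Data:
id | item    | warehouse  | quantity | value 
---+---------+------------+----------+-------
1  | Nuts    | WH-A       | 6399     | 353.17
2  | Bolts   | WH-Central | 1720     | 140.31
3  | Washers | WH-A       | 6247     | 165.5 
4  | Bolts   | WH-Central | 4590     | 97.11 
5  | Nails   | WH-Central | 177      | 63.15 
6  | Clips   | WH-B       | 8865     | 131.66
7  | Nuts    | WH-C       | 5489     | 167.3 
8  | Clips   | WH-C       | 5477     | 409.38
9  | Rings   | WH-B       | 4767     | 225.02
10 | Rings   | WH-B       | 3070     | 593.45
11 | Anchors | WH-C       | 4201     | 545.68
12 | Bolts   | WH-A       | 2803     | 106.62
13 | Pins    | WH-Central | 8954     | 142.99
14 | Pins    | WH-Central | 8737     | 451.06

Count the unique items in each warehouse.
SELECT warehouse, COUNT(DISTINCT item)
FROM inventory
GROUP BY warehouse

Result:
  WH-A: 3 distinct
  WH-B: 2 distinct
  WH-C: 3 distinct
  WH-Central: 3 distinct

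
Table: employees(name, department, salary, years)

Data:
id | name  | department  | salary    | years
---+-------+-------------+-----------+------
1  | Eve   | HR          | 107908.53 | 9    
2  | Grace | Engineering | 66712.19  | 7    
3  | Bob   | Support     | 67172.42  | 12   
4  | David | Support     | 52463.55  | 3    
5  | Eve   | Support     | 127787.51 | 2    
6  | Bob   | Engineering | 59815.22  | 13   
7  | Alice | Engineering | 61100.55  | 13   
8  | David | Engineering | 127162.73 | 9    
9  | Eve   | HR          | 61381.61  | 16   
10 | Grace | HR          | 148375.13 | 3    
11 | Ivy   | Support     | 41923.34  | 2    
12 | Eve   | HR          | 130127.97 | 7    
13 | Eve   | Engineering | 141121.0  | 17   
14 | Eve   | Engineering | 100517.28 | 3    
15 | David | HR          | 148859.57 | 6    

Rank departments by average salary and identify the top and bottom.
SELECT department, AVG(salary)
FROM employees
GROUP BY department
ORDER BY AVG(salary)

All groups:
  Support: 72336.71
  Engineering: 92738.16
  HR: 119330.56

Highest: HR (119330.56)
Lowest: Support (72336.71)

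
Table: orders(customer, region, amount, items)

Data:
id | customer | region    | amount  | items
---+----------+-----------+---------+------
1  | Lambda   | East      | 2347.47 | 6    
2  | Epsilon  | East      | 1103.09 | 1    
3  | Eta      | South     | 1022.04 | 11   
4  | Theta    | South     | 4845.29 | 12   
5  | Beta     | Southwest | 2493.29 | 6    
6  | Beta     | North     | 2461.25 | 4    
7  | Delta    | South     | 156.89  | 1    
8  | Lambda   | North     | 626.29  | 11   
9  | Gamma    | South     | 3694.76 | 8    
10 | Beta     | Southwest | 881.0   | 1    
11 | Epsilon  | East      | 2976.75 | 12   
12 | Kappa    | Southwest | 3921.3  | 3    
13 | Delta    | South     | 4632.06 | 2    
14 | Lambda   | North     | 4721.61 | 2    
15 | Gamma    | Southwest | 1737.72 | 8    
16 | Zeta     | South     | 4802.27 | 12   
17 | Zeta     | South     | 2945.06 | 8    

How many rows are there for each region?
SELECT region, COUNT(*) as count
FROM orders
GROUP BY region

Result:
  East: 3
  North: 3
  South: 7
  Southwest: 4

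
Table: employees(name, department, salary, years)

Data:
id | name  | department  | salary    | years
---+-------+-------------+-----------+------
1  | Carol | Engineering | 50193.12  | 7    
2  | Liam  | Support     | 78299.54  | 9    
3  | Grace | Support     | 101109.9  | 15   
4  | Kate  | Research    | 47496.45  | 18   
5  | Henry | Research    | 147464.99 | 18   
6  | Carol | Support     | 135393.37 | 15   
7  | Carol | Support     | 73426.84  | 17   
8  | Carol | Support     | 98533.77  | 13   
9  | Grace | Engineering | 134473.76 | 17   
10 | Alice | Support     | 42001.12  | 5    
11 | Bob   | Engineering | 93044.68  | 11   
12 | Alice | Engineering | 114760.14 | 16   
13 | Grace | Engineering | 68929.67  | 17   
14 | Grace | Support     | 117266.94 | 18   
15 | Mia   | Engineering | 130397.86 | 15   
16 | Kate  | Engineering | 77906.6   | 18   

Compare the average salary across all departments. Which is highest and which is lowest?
SELECT department, AVG(salary)
FROM employees
GROUP BY department
ORDER BY AVG(salary)

All groups:
  Support: 92290.21
  Engineering: 95672.26
  Research: 97480.72

Highest: Research (97480.72)
Lowest: Support (92290.21)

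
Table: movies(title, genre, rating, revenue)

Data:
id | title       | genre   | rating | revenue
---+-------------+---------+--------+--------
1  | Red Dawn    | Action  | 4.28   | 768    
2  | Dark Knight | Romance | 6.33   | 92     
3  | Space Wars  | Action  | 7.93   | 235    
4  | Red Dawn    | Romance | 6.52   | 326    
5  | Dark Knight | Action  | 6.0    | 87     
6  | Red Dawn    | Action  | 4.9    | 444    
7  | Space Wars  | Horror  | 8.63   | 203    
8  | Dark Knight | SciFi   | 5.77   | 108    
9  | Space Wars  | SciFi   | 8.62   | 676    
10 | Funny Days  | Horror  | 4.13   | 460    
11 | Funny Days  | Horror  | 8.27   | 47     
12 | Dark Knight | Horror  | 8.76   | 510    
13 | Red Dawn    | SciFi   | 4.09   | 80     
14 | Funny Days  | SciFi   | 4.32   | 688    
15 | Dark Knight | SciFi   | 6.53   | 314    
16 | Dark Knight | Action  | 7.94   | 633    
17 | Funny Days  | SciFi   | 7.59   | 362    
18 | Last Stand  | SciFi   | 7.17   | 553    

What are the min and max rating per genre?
SELECT genre, MIN(rating), MAX(rating)
FROM movies
GROUP BY genre

Result:
  Action: min=4.28, max=7.94
  Horror: min=4.13, max=8.76
  Romance: min=6.33, max=6.52
  SciFi: min=4.09, max=8.62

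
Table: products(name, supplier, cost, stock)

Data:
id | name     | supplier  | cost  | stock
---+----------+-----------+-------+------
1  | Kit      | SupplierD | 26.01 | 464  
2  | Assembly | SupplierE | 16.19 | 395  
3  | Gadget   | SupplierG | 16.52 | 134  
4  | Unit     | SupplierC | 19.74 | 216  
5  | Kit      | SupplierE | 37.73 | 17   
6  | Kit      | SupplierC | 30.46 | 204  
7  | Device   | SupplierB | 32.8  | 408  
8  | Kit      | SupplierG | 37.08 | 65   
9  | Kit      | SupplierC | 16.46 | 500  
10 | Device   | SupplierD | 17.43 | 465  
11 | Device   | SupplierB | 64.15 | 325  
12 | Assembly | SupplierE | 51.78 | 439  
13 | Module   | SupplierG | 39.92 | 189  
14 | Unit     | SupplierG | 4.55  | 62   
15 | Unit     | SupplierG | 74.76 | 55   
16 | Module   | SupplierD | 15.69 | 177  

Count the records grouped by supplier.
SELECT supplier, COUNT(*) as count
FROM products
GROUP BY supplier

Result:
  SupplierB: 2
  SupplierC: 3
  SupplierD: 3
  SupplierE: 3
  SupplierG: 5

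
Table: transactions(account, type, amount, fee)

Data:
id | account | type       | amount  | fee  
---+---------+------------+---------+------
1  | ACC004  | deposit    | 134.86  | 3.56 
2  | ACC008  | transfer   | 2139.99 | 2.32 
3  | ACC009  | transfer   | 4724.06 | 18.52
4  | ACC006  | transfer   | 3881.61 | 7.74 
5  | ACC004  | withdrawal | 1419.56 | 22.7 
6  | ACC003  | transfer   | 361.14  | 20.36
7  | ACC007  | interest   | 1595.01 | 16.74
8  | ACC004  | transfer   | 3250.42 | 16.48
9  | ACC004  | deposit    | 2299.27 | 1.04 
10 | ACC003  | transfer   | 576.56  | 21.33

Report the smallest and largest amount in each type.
SELECT type, MIN(amount), MAX(amount)
FROM transactions
GROUP BY type

Result:
  deposit: min=134.86, max=2299.27
  interest: min=1595.01, max=1595.01
  transfer: min=361.14, max=4724.06
  withdrawal: min=1419.56, max=1419.56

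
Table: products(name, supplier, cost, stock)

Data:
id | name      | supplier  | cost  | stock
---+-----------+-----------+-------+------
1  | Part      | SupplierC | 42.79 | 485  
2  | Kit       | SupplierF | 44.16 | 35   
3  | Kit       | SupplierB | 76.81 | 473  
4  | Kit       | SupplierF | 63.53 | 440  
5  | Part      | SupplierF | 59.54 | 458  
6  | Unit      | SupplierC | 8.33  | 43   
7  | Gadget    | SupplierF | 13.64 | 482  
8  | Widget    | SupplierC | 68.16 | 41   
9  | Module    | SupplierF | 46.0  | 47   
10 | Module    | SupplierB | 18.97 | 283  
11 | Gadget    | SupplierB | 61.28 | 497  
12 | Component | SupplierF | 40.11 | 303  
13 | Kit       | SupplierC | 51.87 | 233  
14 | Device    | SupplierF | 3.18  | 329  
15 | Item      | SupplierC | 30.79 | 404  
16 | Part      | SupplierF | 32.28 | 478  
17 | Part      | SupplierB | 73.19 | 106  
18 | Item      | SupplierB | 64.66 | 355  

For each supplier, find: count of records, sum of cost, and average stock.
SELECT supplier,
       COUNT(*) as cnt,
       SUM(cost) as total_cost,
       AVG(stock) as avg_stock
FROM products
GROUP BY supplier

Result:
  SupplierB: 5 records, 294.91 total cost, 342.80 avg stock
  SupplierC: 5 records, 201.94 total cost, 241.20 avg stock
  SupplierF: 8 records, 302.44 total cost, 321.50 avg stock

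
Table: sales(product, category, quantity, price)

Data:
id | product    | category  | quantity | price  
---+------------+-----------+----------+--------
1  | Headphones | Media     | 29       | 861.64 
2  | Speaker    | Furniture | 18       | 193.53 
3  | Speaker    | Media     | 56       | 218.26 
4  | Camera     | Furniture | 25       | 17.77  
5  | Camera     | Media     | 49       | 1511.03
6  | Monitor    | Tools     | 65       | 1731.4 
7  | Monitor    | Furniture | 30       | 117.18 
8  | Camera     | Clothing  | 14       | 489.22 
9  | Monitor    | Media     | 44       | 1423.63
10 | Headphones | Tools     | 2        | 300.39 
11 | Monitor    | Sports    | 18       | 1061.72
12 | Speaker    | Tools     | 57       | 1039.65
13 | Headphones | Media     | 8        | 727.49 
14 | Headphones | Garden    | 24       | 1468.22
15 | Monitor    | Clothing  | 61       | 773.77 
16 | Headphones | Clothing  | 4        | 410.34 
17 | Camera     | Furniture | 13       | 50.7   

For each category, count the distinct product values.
SELECT category, COUNT(DISTINCT product)
FROM sales
GROUP BY category

Result:
  Clothing: 3 distinct
  Furniture: 3 distinct
  Garden: 1 distinct
  Media: 4 distinct
  Sports: 1 distinct
  Tools: 3 distinct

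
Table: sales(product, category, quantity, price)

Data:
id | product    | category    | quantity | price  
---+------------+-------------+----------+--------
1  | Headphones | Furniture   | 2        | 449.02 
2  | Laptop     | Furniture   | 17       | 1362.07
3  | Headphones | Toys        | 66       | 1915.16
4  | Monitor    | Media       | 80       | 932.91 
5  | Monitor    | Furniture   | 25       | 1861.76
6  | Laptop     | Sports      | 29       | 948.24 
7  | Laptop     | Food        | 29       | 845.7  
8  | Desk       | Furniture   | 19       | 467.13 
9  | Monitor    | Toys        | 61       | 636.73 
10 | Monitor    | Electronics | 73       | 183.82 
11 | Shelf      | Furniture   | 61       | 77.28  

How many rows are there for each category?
SELECT category, COUNT(*) as count
FROM sales
GROUP BY category

Result:
  Electronics: 1
  Food: 1
  Furniture: 5
  Media: 1
  Sports: 1
  Toys: 2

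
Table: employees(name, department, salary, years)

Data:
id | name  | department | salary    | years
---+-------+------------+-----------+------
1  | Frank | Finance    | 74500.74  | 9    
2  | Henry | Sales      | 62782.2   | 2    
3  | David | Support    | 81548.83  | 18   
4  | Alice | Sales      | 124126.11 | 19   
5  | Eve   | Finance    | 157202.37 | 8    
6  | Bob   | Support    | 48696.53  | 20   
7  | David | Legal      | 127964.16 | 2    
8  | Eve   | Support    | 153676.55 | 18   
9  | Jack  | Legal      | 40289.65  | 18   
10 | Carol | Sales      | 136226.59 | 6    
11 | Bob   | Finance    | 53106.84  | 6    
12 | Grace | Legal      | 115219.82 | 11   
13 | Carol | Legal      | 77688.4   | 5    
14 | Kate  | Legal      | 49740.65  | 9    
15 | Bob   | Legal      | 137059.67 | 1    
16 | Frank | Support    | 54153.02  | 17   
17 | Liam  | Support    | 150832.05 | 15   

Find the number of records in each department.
SELECT department, COUNT(*) as count
FROM employees
GROUP BY department

Result:
  Finance: 3
  Legal: 6
  Sales: 3
  Support: 5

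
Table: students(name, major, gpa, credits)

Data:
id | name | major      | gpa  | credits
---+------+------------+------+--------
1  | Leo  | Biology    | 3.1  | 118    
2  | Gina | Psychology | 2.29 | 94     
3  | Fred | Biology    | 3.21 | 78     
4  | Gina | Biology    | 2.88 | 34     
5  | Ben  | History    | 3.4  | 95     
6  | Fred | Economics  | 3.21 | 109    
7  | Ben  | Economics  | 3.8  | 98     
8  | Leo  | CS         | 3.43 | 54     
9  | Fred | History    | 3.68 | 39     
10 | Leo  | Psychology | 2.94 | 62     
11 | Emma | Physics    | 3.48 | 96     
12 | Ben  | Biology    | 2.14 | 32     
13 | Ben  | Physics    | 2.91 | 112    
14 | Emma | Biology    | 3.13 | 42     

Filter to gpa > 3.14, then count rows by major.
SELECT major, COUNT(*)
FROM students
WHERE gpa > 3.14
GROUP BY major

Note: WHERE filters rows before grouping.

Result:
  Biology: 1
  CS: 1
  Economics: 2
  History: 2
  Physics: 1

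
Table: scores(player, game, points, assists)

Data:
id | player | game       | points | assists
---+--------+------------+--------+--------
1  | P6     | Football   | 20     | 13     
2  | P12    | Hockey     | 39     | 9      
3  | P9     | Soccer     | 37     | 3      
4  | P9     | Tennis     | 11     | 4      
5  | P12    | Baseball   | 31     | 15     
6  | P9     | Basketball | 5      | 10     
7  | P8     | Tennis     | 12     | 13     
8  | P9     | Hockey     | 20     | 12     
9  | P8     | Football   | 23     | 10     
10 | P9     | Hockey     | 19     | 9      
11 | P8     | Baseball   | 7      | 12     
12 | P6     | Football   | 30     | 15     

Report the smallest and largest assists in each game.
SELECT game, MIN(assists), MAX(assists)
FROM scores
GROUP BY game

Result:
  Baseball: min=12, max=15
  Basketball: min=10, max=10
  Football: min=10, max=15
  Hockey: min=9, max=12
  Soccer: min=3, max=3
  Tennis: min=4, max=13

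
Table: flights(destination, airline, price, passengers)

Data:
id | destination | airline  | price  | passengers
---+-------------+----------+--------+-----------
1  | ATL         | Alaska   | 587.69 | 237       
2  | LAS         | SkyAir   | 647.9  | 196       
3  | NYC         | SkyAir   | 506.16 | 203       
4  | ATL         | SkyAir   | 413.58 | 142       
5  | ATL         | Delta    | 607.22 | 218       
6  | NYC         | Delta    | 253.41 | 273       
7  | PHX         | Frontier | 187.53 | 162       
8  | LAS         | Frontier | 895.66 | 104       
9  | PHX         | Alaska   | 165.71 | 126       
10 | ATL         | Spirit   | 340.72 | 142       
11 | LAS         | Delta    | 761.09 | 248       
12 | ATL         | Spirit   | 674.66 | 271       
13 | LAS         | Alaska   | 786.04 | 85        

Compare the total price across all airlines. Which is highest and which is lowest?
SELECT airline, SUM(price)
FROM flights
GROUP BY airline
ORDER BY SUM(price)

All groups:
  Spirit: 1015.38
  Frontier: 1083.19
  Alaska: 1539.44
  SkyAir: 1567.64
  Delta: 1621.72

Highest: Delta (1621.72)
Lowest: Spirit (1015.38)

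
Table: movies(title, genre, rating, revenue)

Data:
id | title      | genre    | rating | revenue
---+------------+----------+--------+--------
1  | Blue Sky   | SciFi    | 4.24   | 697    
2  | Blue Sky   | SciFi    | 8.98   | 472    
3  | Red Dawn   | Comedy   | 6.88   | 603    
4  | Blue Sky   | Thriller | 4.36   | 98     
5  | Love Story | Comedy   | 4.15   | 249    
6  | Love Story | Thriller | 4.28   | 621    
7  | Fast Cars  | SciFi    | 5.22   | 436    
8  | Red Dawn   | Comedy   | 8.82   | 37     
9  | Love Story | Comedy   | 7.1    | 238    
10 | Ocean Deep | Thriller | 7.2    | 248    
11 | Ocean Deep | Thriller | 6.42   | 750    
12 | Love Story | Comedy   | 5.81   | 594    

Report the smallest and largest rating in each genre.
SELECT genre, MIN(rating), MAX(rating)
FROM movies
GROUP BY genre

Result:
  Comedy: min=4.15, max=8.82
  SciFi: min=4.24, max=8.98
  Thriller: min=4.28, max=7.20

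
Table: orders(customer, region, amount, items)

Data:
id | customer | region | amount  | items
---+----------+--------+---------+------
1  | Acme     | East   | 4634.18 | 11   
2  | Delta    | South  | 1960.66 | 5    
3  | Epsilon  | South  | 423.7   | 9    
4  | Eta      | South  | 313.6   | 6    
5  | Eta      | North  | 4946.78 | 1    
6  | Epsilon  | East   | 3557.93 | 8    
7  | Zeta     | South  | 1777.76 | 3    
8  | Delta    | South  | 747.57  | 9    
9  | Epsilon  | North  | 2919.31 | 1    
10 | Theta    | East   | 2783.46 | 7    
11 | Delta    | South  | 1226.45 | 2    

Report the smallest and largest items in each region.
SELECT region, MIN(items), MAX(items)
FROM orders
GROUP BY region

Result:
  East: min=7, max=11
  North: min=1, max=1
  South: min=2, max=9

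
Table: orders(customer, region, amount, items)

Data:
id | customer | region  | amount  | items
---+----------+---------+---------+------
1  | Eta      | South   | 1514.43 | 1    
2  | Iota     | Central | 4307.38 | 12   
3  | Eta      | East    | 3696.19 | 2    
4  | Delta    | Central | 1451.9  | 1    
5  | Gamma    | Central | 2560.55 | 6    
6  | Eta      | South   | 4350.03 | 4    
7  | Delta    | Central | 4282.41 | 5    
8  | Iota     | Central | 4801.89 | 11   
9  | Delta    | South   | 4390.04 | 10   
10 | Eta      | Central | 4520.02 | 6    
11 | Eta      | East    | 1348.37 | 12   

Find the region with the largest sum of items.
SELECT region, SUM(items) as val
FROM orders
GROUP BY region
ORDER BY val DESC
LIMIT 1

Result: Central with sum(items) = 41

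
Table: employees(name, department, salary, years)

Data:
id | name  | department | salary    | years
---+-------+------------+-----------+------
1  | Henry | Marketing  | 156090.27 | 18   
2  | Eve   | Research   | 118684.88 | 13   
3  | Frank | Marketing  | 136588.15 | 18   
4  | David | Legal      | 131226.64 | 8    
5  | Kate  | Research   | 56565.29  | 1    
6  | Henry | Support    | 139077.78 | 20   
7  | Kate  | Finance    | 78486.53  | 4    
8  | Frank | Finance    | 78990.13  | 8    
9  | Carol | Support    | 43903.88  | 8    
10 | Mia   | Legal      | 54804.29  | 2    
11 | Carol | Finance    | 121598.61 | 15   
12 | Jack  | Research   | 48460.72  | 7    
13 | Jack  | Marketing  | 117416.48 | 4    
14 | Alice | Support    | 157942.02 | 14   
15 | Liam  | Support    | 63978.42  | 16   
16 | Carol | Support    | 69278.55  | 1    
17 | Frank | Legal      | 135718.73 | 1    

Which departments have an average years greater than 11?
SELECT department, AVG(years)
FROM employees
GROUP BY department
HAVING AVG(years) > 11

Result:
  Marketing: avg=13.33
  Support: avg=11.80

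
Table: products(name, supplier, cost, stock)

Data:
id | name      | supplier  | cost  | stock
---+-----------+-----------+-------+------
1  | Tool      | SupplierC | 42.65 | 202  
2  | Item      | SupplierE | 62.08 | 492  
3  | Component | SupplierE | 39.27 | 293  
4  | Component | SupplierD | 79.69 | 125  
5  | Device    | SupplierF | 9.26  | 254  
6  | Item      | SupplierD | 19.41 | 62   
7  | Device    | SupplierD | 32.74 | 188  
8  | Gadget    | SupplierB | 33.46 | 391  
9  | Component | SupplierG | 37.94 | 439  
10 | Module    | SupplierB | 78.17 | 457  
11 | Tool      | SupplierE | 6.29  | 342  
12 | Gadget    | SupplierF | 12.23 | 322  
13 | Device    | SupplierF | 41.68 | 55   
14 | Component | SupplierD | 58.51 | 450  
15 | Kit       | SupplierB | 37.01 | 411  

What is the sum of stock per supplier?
SELECT supplier, SUM(stock) as result
FROM products
GROUP BY supplier

Result:
  SupplierB: 1259
  SupplierC: 202
  SupplierD: 825
  SupplierE: 1127
  SupplierF: 631
  SupplierG: 439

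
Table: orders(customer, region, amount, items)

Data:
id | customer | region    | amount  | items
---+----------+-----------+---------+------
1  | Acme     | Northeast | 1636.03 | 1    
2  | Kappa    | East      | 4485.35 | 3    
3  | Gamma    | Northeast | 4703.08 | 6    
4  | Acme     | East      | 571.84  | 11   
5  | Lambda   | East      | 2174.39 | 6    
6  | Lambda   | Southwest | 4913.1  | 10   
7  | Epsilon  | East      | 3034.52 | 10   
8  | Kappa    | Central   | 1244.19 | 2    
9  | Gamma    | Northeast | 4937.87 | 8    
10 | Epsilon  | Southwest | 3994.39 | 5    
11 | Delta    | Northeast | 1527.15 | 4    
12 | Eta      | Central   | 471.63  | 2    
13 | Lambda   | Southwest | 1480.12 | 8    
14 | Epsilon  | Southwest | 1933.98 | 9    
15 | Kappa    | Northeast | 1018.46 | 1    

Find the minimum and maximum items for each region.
SELECT region, MIN(items), MAX(items)
FROM orders
GROUP BY region

Result:
  Central: min=2, max=2
  East: min=3, max=11
  Northeast: min=1, max=8
  Southwest: min=5, max=10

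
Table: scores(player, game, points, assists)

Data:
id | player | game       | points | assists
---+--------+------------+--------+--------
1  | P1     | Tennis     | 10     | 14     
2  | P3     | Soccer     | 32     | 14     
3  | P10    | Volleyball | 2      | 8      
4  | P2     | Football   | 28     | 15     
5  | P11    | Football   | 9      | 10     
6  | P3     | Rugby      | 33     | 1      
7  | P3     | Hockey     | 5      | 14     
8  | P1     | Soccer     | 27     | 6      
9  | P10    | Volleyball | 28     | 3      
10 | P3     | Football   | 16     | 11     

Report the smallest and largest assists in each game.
SELECT game, MIN(assists), MAX(assists)
FROM scores
GROUP BY game

Result:
  Football: min=10, max=15
  Hockey: min=14, max=14
  Rugby: min=1, max=1
  Soccer: min=6, max=14
  Tennis: min=14, max=14
  Volleyball: min=3, max=8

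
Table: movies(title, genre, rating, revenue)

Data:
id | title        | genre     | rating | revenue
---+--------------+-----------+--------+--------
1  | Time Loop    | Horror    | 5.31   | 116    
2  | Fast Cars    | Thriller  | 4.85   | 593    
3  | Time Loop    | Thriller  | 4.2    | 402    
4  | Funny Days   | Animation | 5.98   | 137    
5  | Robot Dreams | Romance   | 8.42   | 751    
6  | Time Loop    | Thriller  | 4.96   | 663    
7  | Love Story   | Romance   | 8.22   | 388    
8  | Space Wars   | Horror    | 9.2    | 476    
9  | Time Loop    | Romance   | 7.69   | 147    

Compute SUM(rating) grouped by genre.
SELECT genre, SUM(rating) as result
FROM movies
GROUP BY genre

Result:
  Animation: 5.98
  Horror: 14.51
  Romance: 24.33
  Thriller: 14.01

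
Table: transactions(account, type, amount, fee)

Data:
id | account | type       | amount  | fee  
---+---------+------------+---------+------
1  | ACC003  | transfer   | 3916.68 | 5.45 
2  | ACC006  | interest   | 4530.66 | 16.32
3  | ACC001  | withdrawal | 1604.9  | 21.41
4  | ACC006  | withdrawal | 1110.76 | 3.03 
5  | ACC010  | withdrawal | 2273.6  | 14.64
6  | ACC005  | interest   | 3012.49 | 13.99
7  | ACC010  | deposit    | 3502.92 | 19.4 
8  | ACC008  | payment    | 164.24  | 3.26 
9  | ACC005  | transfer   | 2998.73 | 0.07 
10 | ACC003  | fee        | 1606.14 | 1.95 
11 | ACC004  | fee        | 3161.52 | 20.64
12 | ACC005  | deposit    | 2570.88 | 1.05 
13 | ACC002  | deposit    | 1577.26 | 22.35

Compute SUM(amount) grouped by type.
SELECT type, SUM(amount) as result
FROM transactions
GROUP BY type

Result:
  deposit: 7651.06
  fee: 4767.66
  interest: 7543.15
  payment: 164.24
  transfer: 6915.41
  withdrawal: 4989.26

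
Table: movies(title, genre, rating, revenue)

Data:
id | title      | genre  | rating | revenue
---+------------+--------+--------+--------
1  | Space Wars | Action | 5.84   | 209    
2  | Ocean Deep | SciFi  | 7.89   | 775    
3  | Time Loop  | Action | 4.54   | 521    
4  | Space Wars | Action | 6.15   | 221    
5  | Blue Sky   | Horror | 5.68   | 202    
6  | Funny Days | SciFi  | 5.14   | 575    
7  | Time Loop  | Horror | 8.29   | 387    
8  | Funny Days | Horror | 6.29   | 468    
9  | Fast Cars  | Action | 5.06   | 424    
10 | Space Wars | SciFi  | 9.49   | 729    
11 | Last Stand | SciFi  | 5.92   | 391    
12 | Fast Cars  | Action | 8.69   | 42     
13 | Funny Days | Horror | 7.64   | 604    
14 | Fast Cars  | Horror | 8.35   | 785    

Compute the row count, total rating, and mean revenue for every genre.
SELECT genre,
       COUNT(*) as cnt,
       SUM(rating) as total_rating,
       AVG(revenue) as avg_revenue
FROM movies
GROUP BY genre

Result:
  Action: 5 records, 30.28 total rating, 283.40 avg revenue
  Horror: 5 records, 36.25 total rating, 489.20 avg revenue
  SciFi: 4 records, 28.44 total rating, 617.50 avg revenue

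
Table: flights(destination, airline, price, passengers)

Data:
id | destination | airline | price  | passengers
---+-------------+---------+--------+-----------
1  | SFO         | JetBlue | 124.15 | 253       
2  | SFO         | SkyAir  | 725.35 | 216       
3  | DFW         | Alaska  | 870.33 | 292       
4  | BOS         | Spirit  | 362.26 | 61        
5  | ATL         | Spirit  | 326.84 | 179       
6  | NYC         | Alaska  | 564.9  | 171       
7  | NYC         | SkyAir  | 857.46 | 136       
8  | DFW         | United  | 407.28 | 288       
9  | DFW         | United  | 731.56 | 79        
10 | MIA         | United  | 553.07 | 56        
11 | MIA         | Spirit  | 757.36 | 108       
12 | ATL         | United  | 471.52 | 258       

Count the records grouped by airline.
SELECT airline, COUNT(*) as count
FROM flights
GROUP BY airline

Result:
  Alaska: 2
  JetBlue: 1
  SkyAir: 2
  Spirit: 3
  United: 4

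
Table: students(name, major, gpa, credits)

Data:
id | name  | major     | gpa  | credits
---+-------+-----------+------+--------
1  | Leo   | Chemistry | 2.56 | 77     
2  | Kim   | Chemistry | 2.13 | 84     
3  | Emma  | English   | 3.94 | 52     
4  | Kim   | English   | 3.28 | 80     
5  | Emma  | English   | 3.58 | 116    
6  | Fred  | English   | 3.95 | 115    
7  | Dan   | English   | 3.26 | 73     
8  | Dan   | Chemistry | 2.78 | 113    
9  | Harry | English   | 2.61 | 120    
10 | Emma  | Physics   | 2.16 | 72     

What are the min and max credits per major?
SELECT major, MIN(credits), MAX(credits)
FROM students
GROUP BY major

Result:
  Chemistry: min=77, max=113
  English: min=52, max=120
  Physics: min=72, max=72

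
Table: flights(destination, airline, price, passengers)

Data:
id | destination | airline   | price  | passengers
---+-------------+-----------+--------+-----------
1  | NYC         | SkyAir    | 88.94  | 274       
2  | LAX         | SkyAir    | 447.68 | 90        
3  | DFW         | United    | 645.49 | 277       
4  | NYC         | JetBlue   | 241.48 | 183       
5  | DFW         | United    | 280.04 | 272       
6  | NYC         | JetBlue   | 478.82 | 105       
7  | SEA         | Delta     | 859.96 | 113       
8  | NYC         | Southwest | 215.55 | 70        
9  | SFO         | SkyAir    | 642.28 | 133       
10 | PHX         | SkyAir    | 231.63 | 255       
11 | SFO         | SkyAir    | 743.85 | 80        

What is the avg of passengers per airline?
SELECT airline, AVG(passengers) as result
FROM flights
GROUP BY airline

Result:
  Delta: 113.00
  JetBlue: 144.00
  SkyAir: 166.40
  Southwest: 70.00
  United: 274.50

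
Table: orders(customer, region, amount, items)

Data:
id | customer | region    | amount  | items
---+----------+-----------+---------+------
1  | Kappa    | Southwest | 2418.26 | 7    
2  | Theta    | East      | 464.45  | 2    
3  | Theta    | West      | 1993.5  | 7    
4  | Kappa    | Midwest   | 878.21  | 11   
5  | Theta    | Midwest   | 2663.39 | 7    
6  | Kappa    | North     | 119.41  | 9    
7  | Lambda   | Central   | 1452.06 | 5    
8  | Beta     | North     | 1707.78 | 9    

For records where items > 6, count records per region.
SELECT region, COUNT(*)
FROM orders
WHERE items > 6
GROUP BY region

Note: WHERE filters rows before grouping.

Result:
  Midwest: 2
  North: 2
  Southwest: 1
  West: 1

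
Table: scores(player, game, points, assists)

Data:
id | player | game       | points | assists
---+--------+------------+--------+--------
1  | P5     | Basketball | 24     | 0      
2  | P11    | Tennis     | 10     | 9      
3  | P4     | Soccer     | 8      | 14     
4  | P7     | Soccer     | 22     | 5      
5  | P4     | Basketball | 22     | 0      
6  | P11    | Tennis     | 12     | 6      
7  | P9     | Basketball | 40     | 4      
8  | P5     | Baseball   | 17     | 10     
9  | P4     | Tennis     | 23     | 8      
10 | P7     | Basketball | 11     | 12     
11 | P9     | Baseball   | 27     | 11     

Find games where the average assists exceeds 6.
SELECT game, AVG(assists)
FROM scores
GROUP BY game
HAVING AVG(assists) > 6

Result:
  Baseball: avg=10.50
  Soccer: avg=9.50
  Tennis: avg=7.67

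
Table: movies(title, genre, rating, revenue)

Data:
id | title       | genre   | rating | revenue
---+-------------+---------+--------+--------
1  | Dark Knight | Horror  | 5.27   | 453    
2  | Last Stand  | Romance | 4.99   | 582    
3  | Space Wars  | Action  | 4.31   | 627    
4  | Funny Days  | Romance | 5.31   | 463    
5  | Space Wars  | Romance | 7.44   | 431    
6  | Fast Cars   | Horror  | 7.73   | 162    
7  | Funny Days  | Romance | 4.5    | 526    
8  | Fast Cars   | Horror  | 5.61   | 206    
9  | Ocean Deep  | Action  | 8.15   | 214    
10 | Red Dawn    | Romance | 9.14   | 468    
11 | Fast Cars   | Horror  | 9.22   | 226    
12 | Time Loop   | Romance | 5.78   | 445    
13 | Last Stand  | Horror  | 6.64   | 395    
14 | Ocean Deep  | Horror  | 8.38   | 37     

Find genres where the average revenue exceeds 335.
SELECT genre, AVG(revenue)
FROM movies
GROUP BY genre
HAVING AVG(revenue) > 335

Result:
  Action: avg=420.50
  Romance: avg=485.83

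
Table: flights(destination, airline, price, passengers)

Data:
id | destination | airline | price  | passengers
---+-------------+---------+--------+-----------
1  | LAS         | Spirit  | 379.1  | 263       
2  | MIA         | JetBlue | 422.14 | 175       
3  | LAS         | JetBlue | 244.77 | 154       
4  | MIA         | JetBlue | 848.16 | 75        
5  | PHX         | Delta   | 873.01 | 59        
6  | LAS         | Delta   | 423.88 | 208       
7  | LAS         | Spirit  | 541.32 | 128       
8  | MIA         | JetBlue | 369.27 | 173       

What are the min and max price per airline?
SELECT airline, MIN(price), MAX(price)
FROM flights
GROUP BY airline

Result:
  Delta: min=423.88, max=873.01
  JetBlue: min=244.77, max=848.16
  Spirit: min=379.10, max=541.32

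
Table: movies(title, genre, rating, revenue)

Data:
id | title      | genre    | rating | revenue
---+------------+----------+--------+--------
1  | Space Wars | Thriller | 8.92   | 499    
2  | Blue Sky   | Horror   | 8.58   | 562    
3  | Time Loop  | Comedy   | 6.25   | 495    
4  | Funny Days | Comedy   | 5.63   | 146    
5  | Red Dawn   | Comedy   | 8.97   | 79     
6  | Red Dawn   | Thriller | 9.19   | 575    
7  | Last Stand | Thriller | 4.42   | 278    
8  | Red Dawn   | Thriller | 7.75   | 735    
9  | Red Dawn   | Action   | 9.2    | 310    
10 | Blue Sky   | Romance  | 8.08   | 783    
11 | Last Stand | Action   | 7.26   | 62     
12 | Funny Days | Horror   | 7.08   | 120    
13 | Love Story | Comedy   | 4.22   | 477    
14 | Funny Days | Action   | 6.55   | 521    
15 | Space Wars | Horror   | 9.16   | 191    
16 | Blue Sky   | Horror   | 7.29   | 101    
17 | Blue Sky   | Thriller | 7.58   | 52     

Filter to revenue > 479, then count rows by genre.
SELECT genre, COUNT(*)
FROM movies
WHERE revenue > 479
GROUP BY genre

Note: WHERE filters rows before grouping.

Result:
  Action: 1
  Comedy: 1
  Horror: 1
  Romance: 1
  Thriller: 3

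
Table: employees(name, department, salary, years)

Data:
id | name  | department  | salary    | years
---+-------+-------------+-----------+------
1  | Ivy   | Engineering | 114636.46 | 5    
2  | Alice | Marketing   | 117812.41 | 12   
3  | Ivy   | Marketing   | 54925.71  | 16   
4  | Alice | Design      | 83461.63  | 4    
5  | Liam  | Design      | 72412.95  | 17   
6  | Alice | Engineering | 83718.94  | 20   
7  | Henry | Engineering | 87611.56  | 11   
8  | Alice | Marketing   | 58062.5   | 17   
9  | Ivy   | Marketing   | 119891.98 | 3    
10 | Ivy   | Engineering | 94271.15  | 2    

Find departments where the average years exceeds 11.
SELECT department, AVG(years)
FROM employees
GROUP BY department
HAVING AVG(years) > 11

Result:
  Marketing: avg=12.00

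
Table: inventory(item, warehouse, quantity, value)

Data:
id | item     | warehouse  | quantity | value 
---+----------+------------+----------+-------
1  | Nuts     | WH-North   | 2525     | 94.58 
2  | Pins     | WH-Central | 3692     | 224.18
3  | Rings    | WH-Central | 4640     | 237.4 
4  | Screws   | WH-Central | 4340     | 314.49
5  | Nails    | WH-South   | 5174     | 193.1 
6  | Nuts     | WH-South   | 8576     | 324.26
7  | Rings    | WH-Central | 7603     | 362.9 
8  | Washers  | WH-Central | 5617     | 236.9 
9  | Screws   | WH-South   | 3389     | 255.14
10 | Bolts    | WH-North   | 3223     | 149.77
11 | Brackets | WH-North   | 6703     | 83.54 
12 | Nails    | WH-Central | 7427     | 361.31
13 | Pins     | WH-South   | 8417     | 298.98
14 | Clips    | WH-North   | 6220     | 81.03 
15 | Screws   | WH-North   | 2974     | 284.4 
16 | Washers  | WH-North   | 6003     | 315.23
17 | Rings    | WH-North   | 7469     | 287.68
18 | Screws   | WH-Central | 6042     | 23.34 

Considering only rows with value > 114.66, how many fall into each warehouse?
SELECT warehouse, COUNT(*)
FROM inventory
WHERE value > 114.66
GROUP BY warehouse

Note: WHERE filters rows before grouping.

Result:
  WH-Central: 6
  WH-North: 4
  WH-South: 4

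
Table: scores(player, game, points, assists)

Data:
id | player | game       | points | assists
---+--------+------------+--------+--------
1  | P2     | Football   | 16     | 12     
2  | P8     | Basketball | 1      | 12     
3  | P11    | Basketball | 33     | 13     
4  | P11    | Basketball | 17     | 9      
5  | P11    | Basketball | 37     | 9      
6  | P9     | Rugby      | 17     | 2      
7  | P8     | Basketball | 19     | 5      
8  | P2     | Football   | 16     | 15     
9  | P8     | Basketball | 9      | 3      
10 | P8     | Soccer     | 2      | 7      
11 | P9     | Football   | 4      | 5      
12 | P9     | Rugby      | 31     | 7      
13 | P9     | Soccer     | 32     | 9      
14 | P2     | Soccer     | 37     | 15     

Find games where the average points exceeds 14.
SELECT game, AVG(points)
FROM scores
GROUP BY game
HAVING AVG(points) > 14

Result:
  Basketball: avg=19.33
  Rugby: avg=24.00
  Soccer: avg=23.67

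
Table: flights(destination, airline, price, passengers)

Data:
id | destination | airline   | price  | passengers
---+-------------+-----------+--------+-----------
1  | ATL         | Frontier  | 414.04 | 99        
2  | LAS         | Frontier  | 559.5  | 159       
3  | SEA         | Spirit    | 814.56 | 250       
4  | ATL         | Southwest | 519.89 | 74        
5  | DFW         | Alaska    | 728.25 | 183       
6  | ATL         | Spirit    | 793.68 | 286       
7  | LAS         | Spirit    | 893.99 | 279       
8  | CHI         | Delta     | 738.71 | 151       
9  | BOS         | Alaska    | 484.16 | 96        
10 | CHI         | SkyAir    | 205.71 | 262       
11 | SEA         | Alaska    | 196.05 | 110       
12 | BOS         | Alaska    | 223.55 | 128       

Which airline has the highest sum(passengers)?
SELECT airline, SUM(passengers) as val
FROM flights
GROUP BY airline
ORDER BY val DESC
LIMIT 1

Result: Spirit with sum(passengers) = 815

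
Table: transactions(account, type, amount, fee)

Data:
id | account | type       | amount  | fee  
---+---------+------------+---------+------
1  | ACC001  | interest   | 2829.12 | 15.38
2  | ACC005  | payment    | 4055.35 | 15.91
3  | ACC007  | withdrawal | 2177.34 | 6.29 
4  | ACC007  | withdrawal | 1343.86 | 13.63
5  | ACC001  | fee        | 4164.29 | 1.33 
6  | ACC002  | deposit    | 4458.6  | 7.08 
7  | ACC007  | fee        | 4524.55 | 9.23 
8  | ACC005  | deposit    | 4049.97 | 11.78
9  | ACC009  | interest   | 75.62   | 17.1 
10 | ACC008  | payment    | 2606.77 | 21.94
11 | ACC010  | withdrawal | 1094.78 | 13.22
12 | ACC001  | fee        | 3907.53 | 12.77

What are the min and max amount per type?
SELECT type, MIN(amount), MAX(amount)
FROM transactions
GROUP BY type

Result:
  deposit: min=4049.97, max=4458.60
  fee: min=3907.53, max=4524.55
  interest: min=75.62, max=2829.12
  payment: min=2606.77, max=4055.35
  withdrawal: min=1094.78, max=2177.34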